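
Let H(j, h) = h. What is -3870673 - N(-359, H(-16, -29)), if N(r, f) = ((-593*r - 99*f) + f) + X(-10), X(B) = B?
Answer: -4086392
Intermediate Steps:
N(r, f) = -10 - 593*r - 98*f (N(r, f) = ((-593*r - 99*f) + f) - 10 = (-593*r - 98*f) - 10 = -10 - 593*r - 98*f)
-3870673 - N(-359, H(-16, -29)) = -3870673 - (-10 - 593*(-359) - 98*(-29)) = -3870673 - (-10 + 212887 + 2842) = -3870673 - 1*215719 = -3870673 - 215719 = -4086392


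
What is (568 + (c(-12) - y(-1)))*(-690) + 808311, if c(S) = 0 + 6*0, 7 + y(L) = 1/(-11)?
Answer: 4526481/11 ≈ 4.1150e+5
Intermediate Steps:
y(L) = -78/11 (y(L) = -7 + 1/(-11) = -7 - 1/11 = -78/11)
c(S) = 0 (c(S) = 0 + 0 = 0)
(568 + (c(-12) - y(-1)))*(-690) + 808311 = (568 + (0 - 1*(-78/11)))*(-690) + 808311 = (568 + (0 + 78/11))*(-690) + 808311 = (568 + 78/11)*(-690) + 808311 = (6326/11)*(-690) + 808311 = -4364940/11 + 808311 = 4526481/11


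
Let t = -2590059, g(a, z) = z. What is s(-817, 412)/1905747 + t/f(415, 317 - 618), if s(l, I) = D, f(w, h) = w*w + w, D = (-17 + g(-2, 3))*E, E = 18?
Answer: -1645346891451/109669387360 ≈ -15.003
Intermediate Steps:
D = -252 (D = (-17 + 3)*18 = -14*18 = -252)
f(w, h) = w + w² (f(w, h) = w² + w = w + w²)
s(l, I) = -252
s(-817, 412)/1905747 + t/f(415, 317 - 618) = -252/1905747 - 2590059*1/(415*(1 + 415)) = -252*1/1905747 - 2590059/(415*416) = -84/635249 - 2590059/172640 = -1645346891451/109669387360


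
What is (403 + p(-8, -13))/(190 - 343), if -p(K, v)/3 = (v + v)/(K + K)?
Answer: -3185/1224 ≈ -2.6021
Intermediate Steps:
p(K, v) = -3*v/K (p(K, v) = -3*(v + v)/(K + K) = -3*2*v/(2*K) = -3*2*v*1/(2*K) = -3*v/K)
(403 + p(-8, -13))/(190 - 343) = (403 - 3*(-13)/(-8))/(190 - 343) = (403 - 3*(-13)*(-1/8))/(-153) = (403 - 39/8)*(-1/153) = (3185/8)*(-1/153) = -3185/1224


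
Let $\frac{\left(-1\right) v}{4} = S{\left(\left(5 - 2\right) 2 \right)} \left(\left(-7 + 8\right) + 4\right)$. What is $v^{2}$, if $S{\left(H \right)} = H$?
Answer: $14400$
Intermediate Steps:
$v = -120$ ($v = - 4 \left(5 - 2\right) 2 \left(\left(-7 + 8\right) + 4\right) = - 4 \cdot 3 \cdot 2 \left(1 + 4\right) = - 4 \cdot 6 \cdot 5 = \left(-4\right) 30 = -120$)
$v^{2} = \left(-120\right)^{2} = 14400$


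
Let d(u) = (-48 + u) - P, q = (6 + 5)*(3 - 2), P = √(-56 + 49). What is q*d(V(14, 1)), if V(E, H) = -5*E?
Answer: -1298 - 11*I*√7 ≈ -1298.0 - 29.103*I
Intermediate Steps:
P = I*√7 (P = √(-7) = I*√7 ≈ 2.6458*I)
q = 11 (q = 11*1 = 11)
d(u) = -48 + u - I*√7 (d(u) = (-48 + u) - I*√7 = -48 + u - I*√7)
q*d(V(14, 1)) = 11*(-48 - 5*14 - I*√7) = 11*(-48 - 70 - I*√7) = 11*(-118 - I*√7) = -1298 - 11*I*√7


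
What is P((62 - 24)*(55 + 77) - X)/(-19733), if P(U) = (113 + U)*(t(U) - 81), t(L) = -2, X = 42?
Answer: 422221/19733 ≈ 21.397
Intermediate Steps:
P(U) = -9379 - 83*U (P(U) = (113 + U)*(-2 - 81) = (113 + U)*(-83) = -9379 - 83*U)
P((62 - 24)*(55 + 77) - X)/(-19733) = (-9379 - 83*((62 - 24)*(55 + 77) - 1*42))/(-19733) = (-9379 - 83*(38*132 - 42))*(-1/19733) = (-9379 - 83*(5016 - 42))*(-1/19733) = (-9379 - 83*4974)*(-1/19733) = (-9379 - 412842)*(-1/19733) = -422221*(-1/19733) = 422221/19733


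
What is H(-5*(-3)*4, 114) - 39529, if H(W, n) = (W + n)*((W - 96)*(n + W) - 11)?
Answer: -1131379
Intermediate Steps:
H(W, n) = (-11 + (-96 + W)*(W + n))*(W + n) (H(W, n) = (W + n)*((-96 + W)*(W + n) - 11) = (W + n)*(-11 + (-96 + W)*(W + n)) = (-11 + (-96 + W)*(W + n))*(W + n))
H(-5*(-3)*4, 114) - 39529 = ((-5*(-3)*4)³ - 96*(-5*(-3)*4)² - 96*114² - 11*(-5*(-3))*4 - 11*114 + (-5*(-3)*4)*114² - 192*-5*(-3)*4*114 + 2*114*(-5*(-3)*4)²) - 39529 = ((15*4)³ - 96*(15*4)² - 96*12996 - 165*4 - 1254 + (15*4)*12996 - 192*15*4*114 + 2*114*(15*4)²) - 39529 = (60³ - 96*60² - 1247616 - 11*60 - 1254 + 60*12996 - 192*60*114 + 2*114*60²) - 39529 = (216000 - 96*3600 - 1247616 - 660 - 1254 + 779760 - 1313280 + 2*114*3600) - 39529 = (216000 - 345600 - 1247616 - 660 - 1254 + 779760 - 1313280 + 820800) - 39529 = -1091850 - 39529 = -1131379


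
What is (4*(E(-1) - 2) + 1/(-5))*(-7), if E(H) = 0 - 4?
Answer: 847/5 ≈ 169.40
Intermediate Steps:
E(H) = -4
(4*(E(-1) - 2) + 1/(-5))*(-7) = (4*(-4 - 2) + 1/(-5))*(-7) = (4*(-6) - ⅕)*(-7) = (-24 - ⅕)*(-7) = -121/5*(-7) = 847/5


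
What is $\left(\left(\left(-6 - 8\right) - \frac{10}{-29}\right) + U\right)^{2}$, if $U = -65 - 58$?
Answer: $\frac{15705369}{841} \approx 18675.0$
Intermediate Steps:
$U = -123$ ($U = -65 - 58 = -123$)
$\left(\left(\left(-6 - 8\right) - \frac{10}{-29}\right) + U\right)^{2} = \left(\left(\left(-6 - 8\right) - \frac{10}{-29}\right) - 123\right)^{2} = \left(\left(-14 - - \frac{10}{29}\right) - 123\right)^{2} = \left(\left(-14 + \frac{10}{29}\right) - 123\right)^{2} = \left(- \frac{396}{29} - 123\right)^{2} = \left(- \frac{3963}{29}\right)^{2} = \frac{15705369}{841}$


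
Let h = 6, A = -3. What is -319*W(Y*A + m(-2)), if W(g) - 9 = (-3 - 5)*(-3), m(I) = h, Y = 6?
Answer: -10527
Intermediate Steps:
m(I) = 6
W(g) = 33 (W(g) = 9 + (-3 - 5)*(-3) = 9 - 8*(-3) = 9 + 24 = 33)
-319*W(Y*A + m(-2)) = -319*33 = -10527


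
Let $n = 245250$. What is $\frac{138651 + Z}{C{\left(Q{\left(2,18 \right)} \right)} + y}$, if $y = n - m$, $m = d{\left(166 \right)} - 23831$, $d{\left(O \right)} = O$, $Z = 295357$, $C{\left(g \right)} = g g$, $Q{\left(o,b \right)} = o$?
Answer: $\frac{434008}{268919} \approx 1.6139$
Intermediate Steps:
$C{\left(g \right)} = g^{2}$
$m = -23665$ ($m = 166 - 23831 = -23665$)
$y = 268915$ ($y = 245250 - -23665 = 245250 + 23665 = 268915$)
$\frac{138651 + Z}{C{\left(Q{\left(2,18 \right)} \right)} + y} = \frac{138651 + 295357}{2^{2} + 268915} = \frac{434008}{4 + 268915} = \frac{434008}{268919}$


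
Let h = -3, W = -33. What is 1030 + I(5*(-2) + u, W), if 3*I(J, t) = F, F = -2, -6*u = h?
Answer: 3088/3 ≈ 1029.3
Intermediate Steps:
u = 1/2 (u = -1/6*(-3) = 1/2 ≈ 0.50000)
I(J, t) = -2/3 (I(J, t) = (1/3)*(-2) = -2/3)
1030 + I(5*(-2) + u, W) = 1030 - 2/3 = 3088/3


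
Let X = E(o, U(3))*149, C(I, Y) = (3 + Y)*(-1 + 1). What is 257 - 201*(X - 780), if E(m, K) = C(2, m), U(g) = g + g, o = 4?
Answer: 157037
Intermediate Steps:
C(I, Y) = 0 (C(I, Y) = (3 + Y)*0 = 0)
U(g) = 2*g
E(m, K) = 0
X = 0 (X = 0*149 = 0)
257 - 201*(X - 780) = 257 - 201*(0 - 780) = 257 - 201*(-780) = 257 + 156780 = 157037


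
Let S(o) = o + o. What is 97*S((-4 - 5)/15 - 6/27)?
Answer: -7178/45 ≈ -159.51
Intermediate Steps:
S(o) = 2*o
97*S((-4 - 5)/15 - 6/27) = 97*(2*((-4 - 5)/15 - 6/27)) = 97*(2*(-9*1/15 - 6*1/27)) = 97*(2*(-⅗ - 2/9)) = 97*(2*(-37/45)) = 97*(-74/45) = -7178/45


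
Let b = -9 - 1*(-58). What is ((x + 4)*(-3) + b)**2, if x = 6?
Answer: 361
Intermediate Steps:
b = 49 (b = -9 + 58 = 49)
((x + 4)*(-3) + b)**2 = ((6 + 4)*(-3) + 49)**2 = (10*(-3) + 49)**2 = (-30 + 49)**2 = 19**2 = 361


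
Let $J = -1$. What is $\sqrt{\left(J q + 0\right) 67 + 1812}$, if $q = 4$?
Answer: $2 \sqrt{386} \approx 39.294$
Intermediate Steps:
$\sqrt{\left(J q + 0\right) 67 + 1812} = \sqrt{\left(\left(-1\right) 4 + 0\right) 67 + 1812} = \sqrt{\left(-4 + 0\right) 67 + 1812} = \sqrt{\left(-4\right) 67 + 1812} = \sqrt{-268 + 1812} = \sqrt{1544} = 2 \sqrt{386}$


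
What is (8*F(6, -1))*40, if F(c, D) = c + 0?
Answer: 1920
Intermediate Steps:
F(c, D) = c
(8*F(6, -1))*40 = (8*6)*40 = 48*40 = 1920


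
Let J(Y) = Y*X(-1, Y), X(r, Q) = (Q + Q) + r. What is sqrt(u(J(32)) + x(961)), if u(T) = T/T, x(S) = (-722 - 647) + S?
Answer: I*sqrt(407) ≈ 20.174*I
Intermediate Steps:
X(r, Q) = r + 2*Q (X(r, Q) = 2*Q + r = r + 2*Q)
x(S) = -1369 + S
J(Y) = Y*(-1 + 2*Y)
u(T) = 1
sqrt(u(J(32)) + x(961)) = sqrt(1 + (-1369 + 961)) = sqrt(1 - 408) = sqrt(-407) = I*sqrt(407)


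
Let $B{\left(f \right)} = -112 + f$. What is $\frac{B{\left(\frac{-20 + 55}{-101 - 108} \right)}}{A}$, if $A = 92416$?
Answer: $- \frac{23443}{19314944} \approx -0.0012137$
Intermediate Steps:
$\frac{B{\left(\frac{-20 + 55}{-101 - 108} \right)}}{A} = \frac{-112 + \frac{-20 + 55}{-101 - 108}}{92416} = \left(-112 + \frac{35}{-209}\right) \frac{1}{92416} = \left(-112 + 35 \left(- \frac{1}{209}\right)\right) \frac{1}{92416} = \left(-112 - \frac{35}{209}\right) \frac{1}{92416} = \left(- \frac{23443}{209}\right) \frac{1}{92416} = - \frac{23443}{19314944}$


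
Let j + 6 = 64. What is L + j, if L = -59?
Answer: -1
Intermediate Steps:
j = 58 (j = -6 + 64 = 58)
L + j = -59 + 58 = -1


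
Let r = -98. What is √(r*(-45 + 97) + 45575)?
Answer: √40479 ≈ 201.19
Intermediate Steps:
√(r*(-45 + 97) + 45575) = √(-98*(-45 + 97) + 45575) = √(-98*52 + 45575) = √(-5096 + 45575) = √40479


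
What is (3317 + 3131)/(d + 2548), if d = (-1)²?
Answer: 6448/2549 ≈ 2.5296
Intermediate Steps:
d = 1
(3317 + 3131)/(d + 2548) = (3317 + 3131)/(1 + 2548) = 6448/2549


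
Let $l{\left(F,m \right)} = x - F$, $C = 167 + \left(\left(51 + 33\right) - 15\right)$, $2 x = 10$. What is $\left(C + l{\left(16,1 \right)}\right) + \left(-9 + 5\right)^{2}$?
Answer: $241$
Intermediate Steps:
$x = 5$ ($x = \frac{1}{2} \cdot 10 = 5$)
$C = 236$ ($C = 167 + \left(84 - 15\right) = 167 + 69 = 236$)
$l{\left(F,m \right)} = 5 - F$
$\left(C + l{\left(16,1 \right)}\right) + \left(-9 + 5\right)^{2} = \left(236 + \left(5 - 16\right)\right) + \left(-9 + 5\right)^{2} = \left(236 + \left(5 - 16\right)\right) + \left(-4\right)^{2} = \left(236 - 11\right) + 16 = 225 + 16 = 241$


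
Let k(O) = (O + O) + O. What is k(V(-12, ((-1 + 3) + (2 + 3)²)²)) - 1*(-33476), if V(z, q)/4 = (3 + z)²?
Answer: 34448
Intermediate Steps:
V(z, q) = 4*(3 + z)²
k(O) = 3*O (k(O) = 2*O + O = 3*O)
k(V(-12, ((-1 + 3) + (2 + 3)²)²)) - 1*(-33476) = 3*(4*(3 - 12)²) - 1*(-33476) = 3*(4*(-9)²) + 33476 = 3*(4*81) + 33476 = 3*324 + 33476 = 972 + 33476 = 34448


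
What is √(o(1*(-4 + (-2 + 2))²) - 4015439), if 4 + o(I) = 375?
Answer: 2*I*√1003767 ≈ 2003.8*I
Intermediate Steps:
o(I) = 371 (o(I) = -4 + 375 = 371)
√(o(1*(-4 + (-2 + 2))²) - 4015439) = √(371 - 4015439) = √(-4015068) = 2*I*√1003767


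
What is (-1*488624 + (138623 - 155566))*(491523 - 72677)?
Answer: -211754715682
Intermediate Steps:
(-1*488624 + (138623 - 155566))*(491523 - 72677) = (-488624 - 16943)*418846 = -505567*418846 = -211754715682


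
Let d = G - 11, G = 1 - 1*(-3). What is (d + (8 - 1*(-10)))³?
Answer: 1331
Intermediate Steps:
G = 4 (G = 1 + 3 = 4)
d = -7 (d = 4 - 11 = -7)
(d + (8 - 1*(-10)))³ = (-7 + (8 - 1*(-10)))³ = (-7 + (8 + 10))³ = (-7 + 18)³ = 11³ = 1331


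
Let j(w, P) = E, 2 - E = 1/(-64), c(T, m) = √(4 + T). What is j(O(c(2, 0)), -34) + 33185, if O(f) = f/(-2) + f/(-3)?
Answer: 2123969/64 ≈ 33187.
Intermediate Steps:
O(f) = -5*f/6 (O(f) = f*(-½) + f*(-⅓) = -f/2 - f/3 = -5*f/6)
E = 129/64 (E = 2 - 1/(-64) = 2 - 1*(-1/64) = 2 + 1/64 = 129/64 ≈ 2.0156)
j(w, P) = 129/64
j(O(c(2, 0)), -34) + 33185 = 129/64 + 33185 = 2123969/64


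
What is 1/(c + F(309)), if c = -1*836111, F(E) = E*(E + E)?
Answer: -1/645149 ≈ -1.5500e-6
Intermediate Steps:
F(E) = 2*E**2 (F(E) = E*(2*E) = 2*E**2)
c = -836111
1/(c + F(309)) = 1/(-836111 + 2*309**2) = 1/(-836111 + 2*95481) = 1/(-836111 + 190962) = 1/(-645149) = -1/645149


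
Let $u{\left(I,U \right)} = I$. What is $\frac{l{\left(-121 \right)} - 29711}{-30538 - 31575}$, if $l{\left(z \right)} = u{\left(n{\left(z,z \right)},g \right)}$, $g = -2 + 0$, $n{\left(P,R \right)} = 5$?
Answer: $\frac{29706}{62113} \approx 0.47826$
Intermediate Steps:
$g = -2$
$l{\left(z \right)} = 5$
$\frac{l{\left(-121 \right)} - 29711}{-30538 - 31575} = \frac{5 - 29711}{-30538 - 31575} = - \frac{29706}{-62113} = \left(-29706\right) \left(- \frac{1}{62113}\right) = \frac{29706}{62113}$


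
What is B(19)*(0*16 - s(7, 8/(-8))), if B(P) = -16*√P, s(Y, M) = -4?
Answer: -64*√19 ≈ -278.97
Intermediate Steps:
B(19)*(0*16 - s(7, 8/(-8))) = (-16*√19)*(0*16 - 1*(-4)) = (-16*√19)*(0 + 4) = -16*√19*4 = -64*√19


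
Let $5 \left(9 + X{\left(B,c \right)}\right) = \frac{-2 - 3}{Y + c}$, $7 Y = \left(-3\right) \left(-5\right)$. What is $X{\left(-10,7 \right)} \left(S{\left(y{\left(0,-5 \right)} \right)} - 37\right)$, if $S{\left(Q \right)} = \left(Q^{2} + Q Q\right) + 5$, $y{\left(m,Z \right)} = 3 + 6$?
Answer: $- \frac{37895}{32} \approx -1184.2$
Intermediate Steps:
$y{\left(m,Z \right)} = 9$
$Y = \frac{15}{7}$ ($Y = \frac{\left(-3\right) \left(-5\right)}{7} = \frac{1}{7} \cdot 15 = \frac{15}{7} \approx 2.1429$)
$S{\left(Q \right)} = 5 + 2 Q^{2}$ ($S{\left(Q \right)} = \left(Q^{2} + Q^{2}\right) + 5 = 2 Q^{2} + 5 = 5 + 2 Q^{2}$)
$X{\left(B,c \right)} = -9 - \frac{1}{\frac{15}{7} + c}$ ($X{\left(B,c \right)} = -9 + \frac{\left(-2 - 3\right) \frac{1}{\frac{15}{7} + c}}{5} = -9 + \frac{\left(-5\right) \frac{1}{\frac{15}{7} + c}}{5} = -9 - \frac{1}{\frac{15}{7} + c}$)
$X{\left(-10,7 \right)} \left(S{\left(y{\left(0,-5 \right)} \right)} - 37\right) = \frac{-142 - 441}{15 + 7 \cdot 7} \left(\left(5 + 2 \cdot 9^{2}\right) - 37\right) = \frac{-142 - 441}{15 + 49} \left(\left(5 + 2 \cdot 81\right) - 37\right) = \frac{1}{64} \left(-583\right) \left(\left(5 + 162\right) - 37\right) = \frac{1}{64} \left(-583\right) \left(167 - 37\right) = \left(- \frac{583}{64}\right) 130 = - \frac{37895}{32}$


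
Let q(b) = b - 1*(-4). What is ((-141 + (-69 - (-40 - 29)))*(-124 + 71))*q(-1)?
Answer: 22419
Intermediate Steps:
q(b) = 4 + b (q(b) = b + 4 = 4 + b)
((-141 + (-69 - (-40 - 29)))*(-124 + 71))*q(-1) = ((-141 + (-69 - (-40 - 29)))*(-124 + 71))*(4 - 1) = ((-141 + (-69 - 1*(-69)))*(-53))*3 = ((-141 + (-69 + 69))*(-53))*3 = ((-141 + 0)*(-53))*3 = -141*(-53)*3 = 7473*3 = 22419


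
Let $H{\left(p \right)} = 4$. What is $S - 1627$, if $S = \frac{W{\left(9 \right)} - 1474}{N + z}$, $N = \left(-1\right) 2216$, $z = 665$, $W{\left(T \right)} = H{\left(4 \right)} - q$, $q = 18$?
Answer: $- \frac{840663}{517} \approx -1626.0$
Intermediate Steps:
$W{\left(T \right)} = -14$ ($W{\left(T \right)} = 4 - 18 = -14$)
$N = -2216$
$S = \frac{496}{517}$ ($S = \frac{-14 - 1474}{-2216 + 665} = - \frac{1488}{-1551} = \left(-1488\right) \left(- \frac{1}{1551}\right) = \frac{496}{517} \approx 0.95938$)
$S - 1627 = \frac{496}{517} - 1627 = - \frac{840663}{517}$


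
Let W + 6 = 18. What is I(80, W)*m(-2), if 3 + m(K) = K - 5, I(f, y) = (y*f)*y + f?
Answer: -116000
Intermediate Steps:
W = 12 (W = -6 + 18 = 12)
I(f, y) = f + f*y**2 (I(f, y) = (f*y)*y + f = f*y**2 + f = f + f*y**2)
m(K) = -8 + K (m(K) = -3 + (K - 5) = -3 + (-5 + K) = -8 + K)
I(80, W)*m(-2) = (80*(1 + 12**2))*(-8 - 2) = (80*(1 + 144))*(-10) = (80*145)*(-10) = 11600*(-10) = -116000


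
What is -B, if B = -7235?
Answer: 7235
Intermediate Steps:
-B = -1*(-7235) = 7235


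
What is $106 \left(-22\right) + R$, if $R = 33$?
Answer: $-2299$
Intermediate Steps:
$106 \left(-22\right) + R = 106 \left(-22\right) + 33 = -2332 + 33 = -2299$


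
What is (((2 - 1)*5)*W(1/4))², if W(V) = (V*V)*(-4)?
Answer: 25/16 ≈ 1.5625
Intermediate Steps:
W(V) = -4*V² (W(V) = V²*(-4) = -4*V²)
(((2 - 1)*5)*W(1/4))² = (((2 - 1)*5)*(-4*(1/4)²))² = ((1*5)*(-4*(¼)²))² = (5*(-4*1/16))² = (5*(-¼))² = (-5/4)² = 25/16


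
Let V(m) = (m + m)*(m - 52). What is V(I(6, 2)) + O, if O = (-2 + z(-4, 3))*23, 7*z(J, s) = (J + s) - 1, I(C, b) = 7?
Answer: -4778/7 ≈ -682.57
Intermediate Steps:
z(J, s) = -⅐ + J/7 + s/7 (z(J, s) = ((J + s) - 1)/7 = (-1 + J + s)/7 = -⅐ + J/7 + s/7)
O = -368/7 (O = (-2 + (-⅐ + (⅐)*(-4) + (⅐)*3))*23 = (-2 + (-⅐ - 4/7 + 3/7))*23 = (-2 - 2/7)*23 = -16/7*23 = -368/7 ≈ -52.571)
V(m) = 2*m*(-52 + m) (V(m) = (2*m)*(-52 + m) = 2*m*(-52 + m))
V(I(6, 2)) + O = 2*7*(-52 + 7) - 368/7 = 2*7*(-45) - 368/7 = -630 - 368/7 = -4778/7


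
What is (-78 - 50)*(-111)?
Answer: 14208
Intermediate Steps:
(-78 - 50)*(-111) = -128*(-111) = 14208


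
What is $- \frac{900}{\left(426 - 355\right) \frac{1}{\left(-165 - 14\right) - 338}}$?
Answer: $\frac{465300}{71} \approx 6553.5$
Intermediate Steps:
$- \frac{900}{\left(426 - 355\right) \frac{1}{\left(-165 - 14\right) - 338}} = - \frac{900}{71 \frac{1}{\left(-165 - 14\right) - 338}} = - \frac{900}{71 \frac{1}{-179 - 338}} = - \frac{900}{71 \frac{1}{-517}} = - \frac{900}{71 \left(- \frac{1}{517}\right)} = - \frac{900}{- \frac{71}{517}} = \left(-900\right) \left(- \frac{517}{71}\right) = \frac{465300}{71}$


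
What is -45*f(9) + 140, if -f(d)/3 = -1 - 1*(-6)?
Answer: 815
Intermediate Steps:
f(d) = -15 (f(d) = -3*(-1 - 1*(-6)) = -3*(-1 + 6) = -3*5 = -15)
-45*f(9) + 140 = -45*(-15) + 140 = 675 + 140 = 815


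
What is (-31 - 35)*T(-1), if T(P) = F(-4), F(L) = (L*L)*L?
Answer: 4224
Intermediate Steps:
F(L) = L³ (F(L) = L²*L = L³)
T(P) = -64 (T(P) = (-4)³ = -64)
(-31 - 35)*T(-1) = (-31 - 35)*(-64) = -66*(-64) = 4224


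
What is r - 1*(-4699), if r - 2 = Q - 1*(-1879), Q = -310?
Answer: 6270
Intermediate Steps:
r = 1571 (r = 2 + (-310 - 1*(-1879)) = 2 + (-310 + 1879) = 2 + 1569 = 1571)
r - 1*(-4699) = 1571 - 1*(-4699) = 1571 + 4699 = 6270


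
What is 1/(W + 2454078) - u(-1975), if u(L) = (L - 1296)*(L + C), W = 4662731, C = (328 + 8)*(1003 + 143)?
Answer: 8917774103198360/7116809 ≈ 1.2531e+9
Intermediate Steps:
C = 385056 (C = 336*1146 = 385056)
u(L) = (-1296 + L)*(385056 + L) (u(L) = (L - 1296)*(L + 385056) = (-1296 + L)*(385056 + L))
1/(W + 2454078) - u(-1975) = 1/(4662731 + 2454078) - (-499032576 + (-1975)² + 383760*(-1975)) = 1/7116809 - (-499032576 + 3900625 - 757926000) = 1/7116809 - 1*(-1253057951) = 1/7116809 + 1253057951 = 8917774103198360/7116809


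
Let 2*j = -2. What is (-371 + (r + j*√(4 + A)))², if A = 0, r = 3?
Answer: 136900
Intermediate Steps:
j = -1 (j = (½)*(-2) = -1)
(-371 + (r + j*√(4 + A)))² = (-371 + (3 - √(4 + 0)))² = (-371 + (3 - √4))² = (-371 + (3 - 1*2))² = (-371 + (3 - 2))² = (-371 + 1)² = (-370)² = 136900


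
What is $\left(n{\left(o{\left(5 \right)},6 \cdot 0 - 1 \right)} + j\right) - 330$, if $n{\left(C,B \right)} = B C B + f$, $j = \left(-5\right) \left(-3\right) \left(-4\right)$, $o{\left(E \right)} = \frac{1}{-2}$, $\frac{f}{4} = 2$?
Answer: $- \frac{765}{2} \approx -382.5$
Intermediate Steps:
$f = 8$ ($f = 4 \cdot 2 = 8$)
$o{\left(E \right)} = - \frac{1}{2}$
$j = -60$ ($j = 15 \left(-4\right) = -60$)
$n{\left(C,B \right)} = 8 + C B^{2}$ ($n{\left(C,B \right)} = B C B + 8 = C B^{2} + 8 = 8 + C B^{2}$)
$\left(n{\left(o{\left(5 \right)},6 \cdot 0 - 1 \right)} + j\right) - 330 = \left(\left(8 - \frac{\left(6 \cdot 0 - 1\right)^{2}}{2}\right) - 60\right) - 330 = \left(\left(8 - \frac{\left(0 - 1\right)^{2}}{2}\right) - 60\right) - 330 = \left(\left(8 - \frac{\left(-1\right)^{2}}{2}\right) - 60\right) - 330 = \left(\left(8 - \frac{1}{2}\right) - 60\right) - 330 = \left(\frac{15}{2} - 60\right) - 330 = - \frac{105}{2} - 330 = - \frac{765}{2}$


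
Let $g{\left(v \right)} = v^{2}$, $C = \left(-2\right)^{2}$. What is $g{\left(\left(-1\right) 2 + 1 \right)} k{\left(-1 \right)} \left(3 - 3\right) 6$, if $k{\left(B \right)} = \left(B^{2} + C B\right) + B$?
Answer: $0$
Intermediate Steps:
$C = 4$
$k{\left(B \right)} = B^{2} + 5 B$ ($k{\left(B \right)} = \left(B^{2} + 4 B\right) + B = B^{2} + 5 B$)
$g{\left(\left(-1\right) 2 + 1 \right)} k{\left(-1 \right)} \left(3 - 3\right) 6 = \left(\left(-1\right) 2 + 1\right)^{2} \left(- (5 - 1)\right) \left(3 - 3\right) 6 = \left(-2 + 1\right)^{2} \left(\left(-1\right) 4\right) 0 \cdot 6 = \left(-1\right)^{2} \left(-4\right) 0 = 1 \left(-4\right) 0 = \left(-4\right) 0 = 0$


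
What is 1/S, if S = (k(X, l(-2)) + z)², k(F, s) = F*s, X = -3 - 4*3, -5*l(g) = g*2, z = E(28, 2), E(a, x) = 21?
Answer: 1/81 ≈ 0.012346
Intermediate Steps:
z = 21
l(g) = -2*g/5 (l(g) = -g*2/5 = -2*g/5)
X = -15 (X = -3 - 12 = -15)
S = 81 (S = (-(-6)*(-2) + 21)² = (-15*⅘ + 21)² = (-12 + 21)² = 9² = 81)
1/S = 1/81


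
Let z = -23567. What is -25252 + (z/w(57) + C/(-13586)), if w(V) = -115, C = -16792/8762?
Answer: -85721473492159/3422415295 ≈ -25047.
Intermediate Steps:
C = -8396/4381 (C = -16792*1/8762 = -8396/4381 ≈ -1.9165)
-25252 + (z/w(57) + C/(-13586)) = -25252 + (-23567/(-115) - 8396/4381/(-13586)) = -25252 + (-23567*(-1/115) - 8396/4381*(-1/13586)) = -25252 + (23567/115 + 4198/29760133) = -25252 + 701357537181/3422415295 = -85721473492159/3422415295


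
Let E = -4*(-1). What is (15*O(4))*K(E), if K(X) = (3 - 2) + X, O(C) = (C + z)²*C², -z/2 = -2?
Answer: 76800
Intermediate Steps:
z = 4 (z = -2*(-2) = 4)
E = 4
O(C) = C²*(4 + C)² (O(C) = (C + 4)²*C² = (4 + C)²*C² = C²*(4 + C)²)
K(X) = 1 + X
(15*O(4))*K(E) = (15*(4²*(4 + 4)²))*(1 + 4) = (15*(16*8²))*5 = (15*(16*64))*5 = (15*1024)*5 = 15360*5 = 76800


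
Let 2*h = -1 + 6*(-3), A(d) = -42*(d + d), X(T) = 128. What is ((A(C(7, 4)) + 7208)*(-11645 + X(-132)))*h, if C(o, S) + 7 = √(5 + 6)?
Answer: 852972054 - 9190566*√11 ≈ 8.2249e+8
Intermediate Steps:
C(o, S) = -7 + √11 (C(o, S) = -7 + √(5 + 6) = -7 + √11)
A(d) = -84*d
h = -19/2 (h = (-1 + 6*(-3))/2 = (-1 - 18)/2 = (½)*(-19) = -19/2 ≈ -9.5000)
((A(C(7, 4)) + 7208)*(-11645 + X(-132)))*h = ((-84*(-7 + √11) + 7208)*(-11645 + 128))*(-19/2) = (((588 - 84*√11) + 7208)*(-11517))*(-19/2) = ((7796 - 84*√11)*(-11517))*(-19/2) = (-89786532 + 967428*√11)*(-19/2) = 852972054 - 9190566*√11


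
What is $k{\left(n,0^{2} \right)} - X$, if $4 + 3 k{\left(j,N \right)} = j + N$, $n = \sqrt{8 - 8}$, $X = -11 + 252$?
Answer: $- \frac{727}{3} \approx -242.33$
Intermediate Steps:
$X = 241$
$n = 0$ ($n = \sqrt{0} = 0$)
$k{\left(j,N \right)} = - \frac{4}{3} + \frac{N}{3} + \frac{j}{3}$ ($k{\left(j,N \right)} = - \frac{4}{3} + \frac{j + N}{3} = - \frac{4}{3} + \frac{N + j}{3} = - \frac{4}{3} + \left(\frac{N}{3} + \frac{j}{3}\right) = - \frac{4}{3} + \frac{N}{3} + \frac{j}{3}$)
$k{\left(n,0^{2} \right)} - X = \left(- \frac{4}{3} + \frac{0^{2}}{3} + \frac{1}{3} \cdot 0\right) - 241 = \left(- \frac{4}{3} + \frac{1}{3} \cdot 0 + 0\right) - 241 = \left(- \frac{4}{3} + 0 + 0\right) - 241 = - \frac{4}{3} - 241 = - \frac{727}{3}$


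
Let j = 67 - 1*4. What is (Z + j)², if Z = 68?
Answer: 17161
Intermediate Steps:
j = 63 (j = 67 - 4 = 63)
(Z + j)² = (68 + 63)² = 131² = 17161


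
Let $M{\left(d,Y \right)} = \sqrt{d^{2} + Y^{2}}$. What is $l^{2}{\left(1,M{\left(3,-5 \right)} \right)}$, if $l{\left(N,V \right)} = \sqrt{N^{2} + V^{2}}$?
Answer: $35$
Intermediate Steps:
$M{\left(d,Y \right)} = \sqrt{Y^{2} + d^{2}}$
$l^{2}{\left(1,M{\left(3,-5 \right)} \right)} = \left(\sqrt{1^{2} + \left(\sqrt{\left(-5\right)^{2} + 3^{2}}\right)^{2}}\right)^{2} = \left(\sqrt{1 + \left(\sqrt{25 + 9}\right)^{2}}\right)^{2} = \left(\sqrt{1 + \left(\sqrt{34}\right)^{2}}\right)^{2} = \left(\sqrt{1 + 34}\right)^{2} = \left(\sqrt{35}\right)^{2} = 35$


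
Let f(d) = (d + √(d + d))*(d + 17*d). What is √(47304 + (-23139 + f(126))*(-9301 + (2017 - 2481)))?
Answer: 9*√(-31660801 - 1640520*√7) ≈ 54001.0*I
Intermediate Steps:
f(d) = 18*d*(d + √2*√d) (f(d) = (d + √(2*d))*(18*d) = (d + √2*√d)*(18*d) = 18*d*(d + √2*√d))
√(47304 + (-23139 + f(126))*(-9301 + (2017 - 2481))) = √(47304 + (-23139 + (18*126² + 18*√2*126^(3/2)))*(-9301 + (2017 - 2481))) = √(47304 + (-23139 + (18*15876 + 18*√2*(378*√14)))*(-9301 - 464)) = √(47304 + (-23139 + (285768 + 13608*√7))*(-9765)) = √(47304 + (262629 + 13608*√7)*(-9765)) = √(47304 + (-2564572185 - 132882120*√7)) = √(-2564524881 - 132882120*√7)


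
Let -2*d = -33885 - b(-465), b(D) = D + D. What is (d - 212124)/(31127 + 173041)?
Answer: -130431/136112 ≈ -0.95826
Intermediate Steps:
b(D) = 2*D
d = 32955/2 (d = -(-33885 - 2*(-465))/2 = -(-33885 - 1*(-930))/2 = -(-33885 + 930)/2 = -½*(-32955) = 32955/2 ≈ 16478.)
(d - 212124)/(31127 + 173041) = (32955/2 - 212124)/(31127 + 173041) = -391293/2/204168 = -391293/2*1/204168 = -130431/136112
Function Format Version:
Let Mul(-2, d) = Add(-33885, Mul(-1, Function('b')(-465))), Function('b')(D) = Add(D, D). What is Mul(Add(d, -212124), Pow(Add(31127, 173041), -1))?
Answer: Rational(-130431, 136112) ≈ -0.95826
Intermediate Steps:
Function('b')(D) = Mul(2, D)
d = Rational(32955, 2) (d = Mul(Rational(-1, 2), Add(-33885, Mul(-1, Mul(2, -465)))) = Mul(Rational(-1, 2), Add(-33885, Mul(-1, -930))) = Mul(Rational(-1, 2), Add(-33885, 930)) = Mul(Rational(-1, 2), -32955) = Rational(32955, 2) ≈ 16478.)
Mul(Add(d, -212124), Pow(Add(31127, 173041), -1)) = Mul(Add(Rational(32955, 2), -212124), Pow(Add(31127, 173041), -1)) = Mul(Rational(-391293, 2), Pow(204168, -1)) = Mul(Rational(-391293, 2), Rational(1, 204168)) = Rational(-130431, 136112)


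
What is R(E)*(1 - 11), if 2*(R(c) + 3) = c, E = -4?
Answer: 50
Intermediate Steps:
R(c) = -3 + c/2
R(E)*(1 - 11) = (-3 + (1/2)*(-4))*(1 - 11) = (-3 - 2)*(-10) = -5*(-10) = 50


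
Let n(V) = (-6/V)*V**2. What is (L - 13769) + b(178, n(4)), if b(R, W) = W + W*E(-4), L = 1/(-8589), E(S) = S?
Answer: -117643534/8589 ≈ -13697.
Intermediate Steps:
n(V) = -6*V
L = -1/8589 ≈ -0.00011643
b(R, W) = -3*W (b(R, W) = W + W*(-4) = W - 4*W = -3*W)
(L - 13769) + b(178, n(4)) = (-1/8589 - 13769) - (-18)*4 = -118261942/8589 - 3*(-24) = -118261942/8589 + 72 = -117643534/8589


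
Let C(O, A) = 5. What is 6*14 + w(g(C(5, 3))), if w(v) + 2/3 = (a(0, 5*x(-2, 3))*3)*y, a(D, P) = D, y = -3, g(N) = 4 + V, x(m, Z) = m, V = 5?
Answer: 250/3 ≈ 83.333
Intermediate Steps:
g(N) = 9 (g(N) = 4 + 5 = 9)
w(v) = -⅔ (w(v) = -⅔ + (0*3)*(-3) = -⅔ + 0*(-3) = -⅔ + 0 = -⅔)
6*14 + w(g(C(5, 3))) = 6*14 - ⅔ = 84 - ⅔ = 250/3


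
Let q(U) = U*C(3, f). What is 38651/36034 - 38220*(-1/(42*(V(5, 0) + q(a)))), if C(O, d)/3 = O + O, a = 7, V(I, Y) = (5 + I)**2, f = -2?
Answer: 20763033/4071842 ≈ 5.0992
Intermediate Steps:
C(O, d) = 6*O (C(O, d) = 3*(O + O) = 3*(2*O) = 6*O)
q(U) = 18*U (q(U) = U*(6*3) = U*18 = 18*U)
38651/36034 - 38220*(-1/(42*(V(5, 0) + q(a)))) = 38651/36034 - 38220*(-1/(42*((5 + 5)**2 + 18*7))) = 38651*(1/36034) - 38220*(-1/(42*(10**2 + 126))) = 38651/36034 - 38220*(-1/(42*(100 + 126))) = 38651/36034 - 38220/(226*(-42)) = 38651/36034 - 38220/(-9492) = 38651/36034 - 38220*(-1/9492) = 38651/36034 + 455/113 = 20763033/4071842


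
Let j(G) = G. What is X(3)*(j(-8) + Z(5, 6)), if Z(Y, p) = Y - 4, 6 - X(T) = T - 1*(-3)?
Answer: 0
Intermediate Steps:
X(T) = 3 - T (X(T) = 6 - (T - 1*(-3)) = 6 - (T + 3) = 6 - (3 + T) = 6 + (-3 - T) = 3 - T)
Z(Y, p) = -4 + Y
X(3)*(j(-8) + Z(5, 6)) = (3 - 1*3)*(-8 + (-4 + 5)) = (3 - 3)*(-8 + 1) = 0*(-7) = 0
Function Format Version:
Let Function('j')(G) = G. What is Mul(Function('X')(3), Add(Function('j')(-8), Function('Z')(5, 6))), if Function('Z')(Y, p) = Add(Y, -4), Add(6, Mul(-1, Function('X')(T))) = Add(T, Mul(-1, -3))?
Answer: 0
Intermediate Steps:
Function('X')(T) = Add(3, Mul(-1, T)) (Function('X')(T) = Add(6, Mul(-1, Add(T, Mul(-1, -3)))) = Add(6, Mul(-1, Add(T, 3))) = Add(6, Mul(-1, Add(3, T))) = Add(6, Add(-3, Mul(-1, T))) = Add(3, Mul(-1, T)))
Function('Z')(Y, p) = Add(-4, Y)
Mul(Function('X')(3), Add(Function('j')(-8), Function('Z')(5, 6))) = Mul(Add(3, Mul(-1, 3)), Add(-8, Add(-4, 5))) = Mul(Add(3, -3), Add(-8, 1)) = Mul(0, -7) = 0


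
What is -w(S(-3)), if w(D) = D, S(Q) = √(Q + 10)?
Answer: -√7 ≈ -2.6458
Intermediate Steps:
S(Q) = √(10 + Q)
-w(S(-3)) = -√(10 - 3) = -√7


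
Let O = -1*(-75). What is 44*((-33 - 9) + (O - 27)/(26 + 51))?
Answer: -12744/7 ≈ -1820.6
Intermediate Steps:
O = 75
44*((-33 - 9) + (O - 27)/(26 + 51)) = 44*((-33 - 9) + (75 - 27)/(26 + 51)) = 44*(-42 + 48/77) = 44*(-3186/77) = -12744/7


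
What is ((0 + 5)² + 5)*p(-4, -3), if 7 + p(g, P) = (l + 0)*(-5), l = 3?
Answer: -660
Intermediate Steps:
p(g, P) = -22 (p(g, P) = -7 + (3 + 0)*(-5) = -7 + 3*(-5) = -7 - 15 = -22)
((0 + 5)² + 5)*p(-4, -3) = ((0 + 5)² + 5)*(-22) = (5² + 5)*(-22) = (25 + 5)*(-22) = 30*(-22) = -660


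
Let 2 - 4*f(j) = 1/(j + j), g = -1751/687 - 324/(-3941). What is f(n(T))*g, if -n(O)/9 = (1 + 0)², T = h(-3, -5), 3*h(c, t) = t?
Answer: -247089811/194937624 ≈ -1.2675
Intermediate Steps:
h(c, t) = t/3
T = -5/3 (T = (⅓)*(-5) = -5/3 ≈ -1.6667)
n(O) = -9 (n(O) = -9*(1 + 0)² = -9*1² = -9*1 = -9)
g = -6678103/2707467 (g = -1751*1/687 - 324*(-1/3941) = -1751/687 + 324/3941 = -6678103/2707467 ≈ -2.4665)
f(j) = ½ - 1/(8*j) (f(j) = ½ - 1/(4*(j + j)) = ½ - 1/(2*j)/4 = ½ - 1/(8*j))
f(n(T))*g = ((⅛)*(-1 + 4*(-9))/(-9))*(-6678103/2707467) = ((⅛)*(-⅑)*(-1 - 36))*(-6678103/2707467) = ((⅛)*(-⅑)*(-37))*(-6678103/2707467) = (37/72)*(-6678103/2707467) = -247089811/194937624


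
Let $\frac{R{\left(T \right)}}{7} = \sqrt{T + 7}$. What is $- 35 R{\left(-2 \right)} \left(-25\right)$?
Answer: $6125 \sqrt{5} \approx 13696.0$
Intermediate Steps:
$R{\left(T \right)} = 7 \sqrt{7 + T}$ ($R{\left(T \right)} = 7 \sqrt{T + 7} = 7 \sqrt{7 + T}$)
$- 35 R{\left(-2 \right)} \left(-25\right) = - 35 \cdot 7 \sqrt{7 - 2} \left(-25\right) = - 35 \cdot 7 \sqrt{5} \left(-25\right) = - 245 \sqrt{5} \left(-25\right) = 6125 \sqrt{5}$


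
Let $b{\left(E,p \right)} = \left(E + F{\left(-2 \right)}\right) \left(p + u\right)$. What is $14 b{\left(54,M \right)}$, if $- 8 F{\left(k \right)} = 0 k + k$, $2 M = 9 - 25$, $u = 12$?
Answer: $3038$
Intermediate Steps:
$M = -8$ ($M = \frac{9 - 25}{2} = \frac{1}{2} \left(-16\right) = -8$)
$F{\left(k \right)} = - \frac{k}{8}$ ($F{\left(k \right)} = - \frac{0 k + k}{8} = - \frac{0 + k}{8} = - \frac{k}{8}$)
$b{\left(E,p \right)} = \left(12 + p\right) \left(\frac{1}{4} + E\right)$ ($b{\left(E,p \right)} = \left(E - - \frac{1}{4}\right) \left(p + 12\right) = \left(E + \frac{1}{4}\right) \left(12 + p\right) = \left(\frac{1}{4} + E\right) \left(12 + p\right) = \left(12 + p\right) \left(\frac{1}{4} + E\right)$)
$14 b{\left(54,M \right)} = 14 \left(3 + 12 \cdot 54 + \frac{1}{4} \left(-8\right) + 54 \left(-8\right)\right) = 14 \left(3 + 648 - 2 - 432\right) = 14 \cdot 217 = 3038$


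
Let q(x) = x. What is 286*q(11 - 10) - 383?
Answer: -97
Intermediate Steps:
286*q(11 - 10) - 383 = 286*(11 - 10) - 383 = 286*1 - 383 = 286 - 383 = -97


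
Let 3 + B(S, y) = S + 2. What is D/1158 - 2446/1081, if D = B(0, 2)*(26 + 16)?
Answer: -479645/208633 ≈ -2.2990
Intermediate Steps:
B(S, y) = -1 + S (B(S, y) = -3 + (S + 2) = -3 + (2 + S) = -1 + S)
D = -42 (D = (-1 + 0)*(26 + 16) = -1*42 = -42)
D/1158 - 2446/1081 = -42/1158 - 2446/1081 = -42*1/1158 - 2446*1/1081 = -7/193 - 2446/1081 = -479645/208633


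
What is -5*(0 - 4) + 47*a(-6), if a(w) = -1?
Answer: -27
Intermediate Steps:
-5*(0 - 4) + 47*a(-6) = -5*(0 - 4) + 47*(-1) = -5*(-4) - 47 = 20 - 47 = -27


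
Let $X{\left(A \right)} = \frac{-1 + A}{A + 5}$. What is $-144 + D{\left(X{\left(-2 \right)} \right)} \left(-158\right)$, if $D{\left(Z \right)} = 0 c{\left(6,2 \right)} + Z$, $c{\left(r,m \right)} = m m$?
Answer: $14$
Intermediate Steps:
$c{\left(r,m \right)} = m^{2}$
$X{\left(A \right)} = \frac{-1 + A}{5 + A}$
$D{\left(Z \right)} = Z$ ($D{\left(Z \right)} = 0 \cdot 2^{2} + Z = 0 \cdot 4 + Z = 0 + Z = Z$)
$-144 + D{\left(X{\left(-2 \right)} \right)} \left(-158\right) = -144 + \frac{-1 - 2}{5 - 2} \left(-158\right) = -144 + \frac{1}{3} \left(-3\right) \left(-158\right) = -144 - -158 = -144 + 158 = 14$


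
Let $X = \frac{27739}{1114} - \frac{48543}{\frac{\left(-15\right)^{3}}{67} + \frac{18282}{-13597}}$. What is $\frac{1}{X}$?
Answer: $\frac{17495284222}{16856973407463} \approx 0.0010379$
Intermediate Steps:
$X = \frac{16856973407463}{17495284222}$ ($X = 27739 \cdot \frac{1}{1114} - \frac{48543}{\left(-3375\right) \frac{1}{67} + 18282 \left(- \frac{1}{13597}\right)} = \frac{27739}{1114} - \frac{48543}{- \frac{3375}{67} - \frac{18282}{13597}} = \frac{27739}{1114} - \frac{48543}{- \frac{47114769}{910999}} = \frac{27739}{1114} - - \frac{14740874819}{15704923} = \frac{27739}{1114} + \frac{14740874819}{15704923} = \frac{16856973407463}{17495284222} \approx 963.52$)
$\frac{1}{X} = \frac{1}{\frac{16856973407463}{17495284222}} = \frac{17495284222}{16856973407463}$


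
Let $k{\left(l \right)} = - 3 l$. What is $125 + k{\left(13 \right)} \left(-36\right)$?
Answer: $1529$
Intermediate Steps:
$125 + k{\left(13 \right)} \left(-36\right) = 125 + \left(-3\right) 13 \left(-36\right) = 125 - -1404 = 125 + 1404 = 1529$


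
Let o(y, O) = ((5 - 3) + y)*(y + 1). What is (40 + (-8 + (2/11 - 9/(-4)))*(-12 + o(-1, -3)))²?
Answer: 1380625/121 ≈ 11410.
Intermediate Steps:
o(y, O) = (1 + y)*(2 + y) (o(y, O) = (2 + y)*(1 + y) = (1 + y)*(2 + y))
(40 + (-8 + (2/11 - 9/(-4)))*(-12 + o(-1, -3)))² = (40 + (-8 + (2/11 - 9/(-4)))*(-12 + (2 + (-1)² + 3*(-1))))² = (40 + (-8 + (2*(1/11) - 9*(-¼)))*(-12 + (2 + 1 - 3)))² = (40 + (-8 + (2/11 + 9/4))*(-12 + 0))² = (40 + (-8 + 107/44)*(-12))² = (40 - 245/44*(-12))² = (40 + 735/11)² = (1175/11)² = 1380625/121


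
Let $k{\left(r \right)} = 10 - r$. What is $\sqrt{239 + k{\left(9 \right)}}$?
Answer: $4 \sqrt{15} \approx 15.492$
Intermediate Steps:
$\sqrt{239 + k{\left(9 \right)}} = \sqrt{239 + \left(10 - 9\right)} = \sqrt{239 + 1} = \sqrt{240} = 4 \sqrt{15}$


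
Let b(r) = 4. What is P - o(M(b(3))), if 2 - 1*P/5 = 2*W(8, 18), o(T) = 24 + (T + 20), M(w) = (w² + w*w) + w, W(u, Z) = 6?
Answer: -130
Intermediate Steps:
M(w) = w + 2*w² (M(w) = (w² + w²) + w = 2*w² + w = w + 2*w²)
o(T) = 44 + T (o(T) = 24 + (20 + T) = 44 + T)
P = -50 (P = 10 - 10*6 = 10 - 5*12 = 10 - 60 = -50)
P - o(M(b(3))) = -50 - (44 + 4*(1 + 2*4)) = -50 - (44 + 4*(1 + 8)) = -50 - (44 + 4*9) = -50 - (44 + 36) = -50 - 1*80 = -50 - 80 = -130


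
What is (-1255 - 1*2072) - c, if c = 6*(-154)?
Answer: -2403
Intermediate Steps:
c = -924
(-1255 - 1*2072) - c = (-1255 - 1*2072) - 1*(-924) = (-1255 - 2072) + 924 = -3327 + 924 = -2403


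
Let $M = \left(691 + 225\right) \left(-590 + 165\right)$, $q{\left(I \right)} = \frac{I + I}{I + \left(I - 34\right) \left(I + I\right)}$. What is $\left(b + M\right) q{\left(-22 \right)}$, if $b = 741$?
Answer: $\frac{777118}{111} \approx 7001.1$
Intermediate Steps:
$q{\left(I \right)} = \frac{2 I}{I + 2 I \left(-34 + I\right)}$ ($q{\left(I \right)} = \frac{2 I}{I + \left(-34 + I\right) 2 I} = \frac{2 I}{I + 2 I \left(-34 + I\right)}$)
$M = -389300$ ($M = 916 \left(-425\right) = -389300$)
$\left(b + M\right) q{\left(-22 \right)} = \left(741 - 389300\right) \frac{2}{-67 + 2 \left(-22\right)} = - 388559 \frac{2}{-67 - 44} = - 388559 \frac{2}{-111} = - 388559 \cdot 2 \left(- \frac{1}{111}\right) = \left(-388559\right) \left(- \frac{2}{111}\right) = \frac{777118}{111}$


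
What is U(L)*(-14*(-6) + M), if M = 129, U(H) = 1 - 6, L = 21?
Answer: -1065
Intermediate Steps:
U(H) = -5
U(L)*(-14*(-6) + M) = -5*(-14*(-6) + 129) = -5*(84 + 129) = -5*213 = -1065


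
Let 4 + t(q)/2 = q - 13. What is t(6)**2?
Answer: 484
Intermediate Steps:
t(q) = -34 + 2*q (t(q) = -8 + 2*(q - 13) = -8 + 2*(-13 + q) = -8 + (-26 + 2*q) = -34 + 2*q)
t(6)**2 = (-34 + 2*6)**2 = (-34 + 12)**2 = (-22)**2 = 484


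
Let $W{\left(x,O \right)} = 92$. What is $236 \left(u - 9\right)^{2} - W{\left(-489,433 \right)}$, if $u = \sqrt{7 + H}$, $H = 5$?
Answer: $21856 - 8496 \sqrt{3} \approx 7140.5$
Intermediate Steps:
$u = 2 \sqrt{3}$ ($u = \sqrt{7 + 5} = \sqrt{12} = 2 \sqrt{3} \approx 3.4641$)
$236 \left(u - 9\right)^{2} - W{\left(-489,433 \right)} = 236 \left(2 \sqrt{3} - 9\right)^{2} - 92 = 236 \left(-9 + 2 \sqrt{3}\right)^{2} - 92 = -92 + 236 \left(-9 + 2 \sqrt{3}\right)^{2}$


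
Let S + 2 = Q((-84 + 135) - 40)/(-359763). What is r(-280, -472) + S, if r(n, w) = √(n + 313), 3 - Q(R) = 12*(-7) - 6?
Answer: -239873/119921 + √33 ≈ 3.7443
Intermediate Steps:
Q(R) = 93 (Q(R) = 3 - (12*(-7) - 6) = 3 - (-84 - 6) = 3 - 1*(-90) = 3 + 90 = 93)
r(n, w) = √(313 + n)
S = -239873/119921 (S = -2 + 93/(-359763) = -2 + 93*(-1/359763) = -2 - 31/119921 = -239873/119921 ≈ -2.0003)
r(-280, -472) + S = √(313 - 280) - 239873/119921 = √33 - 239873/119921 = -239873/119921 + √33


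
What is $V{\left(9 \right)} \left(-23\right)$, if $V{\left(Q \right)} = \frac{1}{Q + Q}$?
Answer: $- \frac{23}{18} \approx -1.2778$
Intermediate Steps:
$V{\left(Q \right)} = \frac{1}{2 Q}$
$V{\left(9 \right)} \left(-23\right) = \frac{1}{2 \cdot 9} \left(-23\right) = \frac{1}{2} \cdot \frac{1}{9} \left(-23\right) = \frac{1}{18} \left(-23\right) = - \frac{23}{18}$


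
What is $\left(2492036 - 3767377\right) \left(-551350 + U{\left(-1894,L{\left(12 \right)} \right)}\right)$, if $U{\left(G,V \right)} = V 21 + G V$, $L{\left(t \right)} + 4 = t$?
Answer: $722268969894$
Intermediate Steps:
$L{\left(t \right)} = -4 + t$
$U{\left(G,V \right)} = 21 V + G V$
$\left(2492036 - 3767377\right) \left(-551350 + U{\left(-1894,L{\left(12 \right)} \right)}\right) = \left(2492036 - 3767377\right) \left(-551350 + \left(-4 + 12\right) \left(21 - 1894\right)\right) = - 1275341 \left(-551350 + 8 \left(-1873\right)\right) = - 1275341 \left(-551350 - 14984\right) = \left(-1275341\right) \left(-566334\right) = 722268969894$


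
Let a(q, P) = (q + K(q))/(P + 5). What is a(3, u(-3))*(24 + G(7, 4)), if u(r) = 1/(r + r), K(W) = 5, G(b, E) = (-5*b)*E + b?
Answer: -5232/29 ≈ -180.41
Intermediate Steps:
G(b, E) = b - 5*E*b (G(b, E) = -5*E*b + b = b - 5*E*b)
u(r) = 1/(2*r)
a(q, P) = (5 + q)/(5 + P) (a(q, P) = (q + 5)/(P + 5) = (5 + q)/(5 + P))
a(3, u(-3))*(24 + G(7, 4)) = ((5 + 3)/(5 + (½)/(-3)))*(24 + 7*(1 - 5*4)) = (8/(5 + (½)*(-⅓)))*(24 + 7*(1 - 20)) = (8/(5 - ⅙))*(24 + 7*(-19)) = (8/(29/6))*(24 - 133) = ((6/29)*8)*(-109) = (48/29)*(-109) = -5232/29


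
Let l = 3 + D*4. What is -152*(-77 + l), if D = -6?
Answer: 14896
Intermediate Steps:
l = -21 (l = 3 - 6*4 = 3 - 24 = -21)
-152*(-77 + l) = -152*(-77 - 21) = -152*(-98) = 14896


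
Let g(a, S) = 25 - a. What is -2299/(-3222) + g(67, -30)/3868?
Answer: 1094651/1557837 ≈ 0.70267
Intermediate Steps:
-2299/(-3222) + g(67, -30)/3868 = -2299/(-3222) + (25 - 1*67)/3868 = -2299*(-1/3222) + (25 - 67)*(1/3868) = 2299/3222 - 42*1/3868 = 2299/3222 - 21/1934 = 1094651/1557837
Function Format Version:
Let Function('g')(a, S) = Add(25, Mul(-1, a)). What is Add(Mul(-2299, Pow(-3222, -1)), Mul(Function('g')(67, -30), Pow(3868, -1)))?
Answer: Rational(1094651, 1557837) ≈ 0.70267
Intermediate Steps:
Add(Mul(-2299, Pow(-3222, -1)), Mul(Function('g')(67, -30), Pow(3868, -1))) = Add(Mul(-2299, Pow(-3222, -1)), Mul(Add(25, Mul(-1, 67)), Pow(3868, -1))) = Add(Mul(-2299, Rational(-1, 3222)), Mul(Add(25, -67), Rational(1, 3868))) = Add(Rational(2299, 3222), Mul(-42, Rational(1, 3868))) = Add(Rational(2299, 3222), Rational(-21, 1934)) = Rational(1094651, 1557837)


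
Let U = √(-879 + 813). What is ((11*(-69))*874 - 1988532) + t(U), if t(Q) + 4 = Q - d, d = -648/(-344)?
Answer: -114031867/43 + I*√66 ≈ -2.6519e+6 + 8.124*I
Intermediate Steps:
U = I*√66 (U = √(-66) = I*√66 ≈ 8.124*I)
d = 81/43 (d = -648*(-1/344) = 81/43 ≈ 1.8837)
t(Q) = -253/43 + Q (t(Q) = -4 + (Q - 1*81/43) = -4 + (Q - 81/43) = -4 + (-81/43 + Q) = -253/43 + Q)
((11*(-69))*874 - 1988532) + t(U) = ((11*(-69))*874 - 1988532) + (-253/43 + I*√66) = (-759*874 - 1988532) + (-253/43 + I*√66) = (-663366 - 1988532) + (-253/43 + I*√66) = -2651898 + (-253/43 + I*√66) = -114031867/43 + I*√66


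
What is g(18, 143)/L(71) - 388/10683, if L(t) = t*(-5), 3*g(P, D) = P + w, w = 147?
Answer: -145061/758493 ≈ -0.19125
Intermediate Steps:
g(P, D) = 49 + P/3 (g(P, D) = (P + 147)/3 = (147 + P)/3 = 49 + P/3)
L(t) = -5*t
g(18, 143)/L(71) - 388/10683 = (49 + (1/3)*18)/((-5*71)) - 388/10683 = (49 + 6)/(-355) - 388*1/10683 = 55*(-1/355) - 388/10683 = -11/71 - 388/10683 = -145061/758493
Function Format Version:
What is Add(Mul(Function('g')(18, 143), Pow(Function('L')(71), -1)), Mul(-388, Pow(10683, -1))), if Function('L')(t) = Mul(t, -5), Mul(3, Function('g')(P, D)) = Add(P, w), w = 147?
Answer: Rational(-145061, 758493) ≈ -0.19125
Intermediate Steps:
Function('g')(P, D) = Add(49, Mul(Rational(1, 3), P)) (Function('g')(P, D) = Mul(Rational(1, 3), Add(P, 147)) = Mul(Rational(1, 3), Add(147, P)) = Add(49, Mul(Rational(1, 3), P)))
Function('L')(t) = Mul(-5, t)
Add(Mul(Function('g')(18, 143), Pow(Function('L')(71), -1)), Mul(-388, Pow(10683, -1))) = Add(Mul(Add(49, Mul(Rational(1, 3), 18)), Pow(Mul(-5, 71), -1)), Mul(-388, Pow(10683, -1))) = Add(Mul(Add(49, 6), Pow(-355, -1)), Mul(-388, Rational(1, 10683))) = Add(Mul(55, Rational(-1, 355)), Rational(-388, 10683)) = Add(Rational(-11, 71), Rational(-388, 10683)) = Rational(-145061, 758493)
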